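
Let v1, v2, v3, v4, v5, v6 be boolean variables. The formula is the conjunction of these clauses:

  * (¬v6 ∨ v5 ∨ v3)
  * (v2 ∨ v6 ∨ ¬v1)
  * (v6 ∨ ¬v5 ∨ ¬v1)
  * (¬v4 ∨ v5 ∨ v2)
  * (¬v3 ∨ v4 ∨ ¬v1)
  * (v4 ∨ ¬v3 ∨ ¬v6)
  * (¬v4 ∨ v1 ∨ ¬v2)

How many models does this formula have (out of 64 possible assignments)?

Split on v1, then v4.
  v1=T, v4=T: 7 of the 16 assignments to (v2,v3,v5,v6) work.
  v1=T, v4=F: remaining (v2,v3,v5,v6) ∈ {(F,F,T,T); (T,F,F,F); (T,F,T,T)} — 3.
  v1=F, v4=T: remaining (v2,v3,v5,v6) ∈ {(F,F,T,F); (F,F,T,T); (F,T,T,F); (F,T,T,T)} — 4.
  v1=F, v4=F: v2 free; 5 ways for (v3,v5,v6) × 2^1 = 10.
Total: 7 + 3 + 4 + 10 = 24.

24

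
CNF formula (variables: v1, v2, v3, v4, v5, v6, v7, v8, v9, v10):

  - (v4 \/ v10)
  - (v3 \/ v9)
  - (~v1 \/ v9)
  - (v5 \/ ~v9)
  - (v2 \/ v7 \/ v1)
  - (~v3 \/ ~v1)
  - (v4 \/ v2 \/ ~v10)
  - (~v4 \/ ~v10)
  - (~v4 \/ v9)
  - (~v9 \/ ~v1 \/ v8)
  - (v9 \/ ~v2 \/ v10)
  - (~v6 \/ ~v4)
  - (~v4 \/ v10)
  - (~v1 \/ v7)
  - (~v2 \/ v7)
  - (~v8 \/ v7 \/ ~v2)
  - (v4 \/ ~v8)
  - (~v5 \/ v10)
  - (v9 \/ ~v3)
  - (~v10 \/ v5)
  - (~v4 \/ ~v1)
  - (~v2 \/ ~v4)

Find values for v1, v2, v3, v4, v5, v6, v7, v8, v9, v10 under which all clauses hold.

v1=False, v2=True, v3=True, v4=False, v5=True, v6=False, v7=True, v8=False, v9=True, v10=True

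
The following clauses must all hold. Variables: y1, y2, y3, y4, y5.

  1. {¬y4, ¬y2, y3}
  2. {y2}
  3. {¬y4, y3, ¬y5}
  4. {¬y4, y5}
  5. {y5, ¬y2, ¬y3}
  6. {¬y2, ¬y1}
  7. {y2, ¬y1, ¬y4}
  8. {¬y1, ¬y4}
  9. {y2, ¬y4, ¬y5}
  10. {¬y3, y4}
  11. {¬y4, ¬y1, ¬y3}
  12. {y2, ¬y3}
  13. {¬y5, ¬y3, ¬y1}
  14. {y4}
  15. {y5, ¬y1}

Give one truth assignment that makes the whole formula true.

y1=0  y2=1  y3=1  y4=1  y5=1

Check each clause:
  1. {y3, ¬y2, ¬y4} — y3 is true.
  2. {y2} — y2 is true.
  3. {¬y5, y3, ¬y4} — y3 is true.
  4. {¬y4, y5} — y5 is true.
  5. {¬y2, y5, ¬y3} — y5 is true.
  6. {¬y1, ¬y2} — ¬y1 is true.
  7. {¬y4, y2, ¬y1} — y2 is true.
  8. {¬y1, ¬y4} — ¬y1 is true.
  9. {y2, ¬y4, ¬y5} — y2 is true.
  10. {¬y3, y4} — y4 is true.
  11. {¬y3, ¬y1, ¬y4} — ¬y1 is true.
  12. {¬y3, y2} — y2 is true.
  13. {¬y1, ¬y5, ¬y3} — ¬y1 is true.
  14. {y4} — y4 is true.
  15. {¬y1, y5} — y5 is true.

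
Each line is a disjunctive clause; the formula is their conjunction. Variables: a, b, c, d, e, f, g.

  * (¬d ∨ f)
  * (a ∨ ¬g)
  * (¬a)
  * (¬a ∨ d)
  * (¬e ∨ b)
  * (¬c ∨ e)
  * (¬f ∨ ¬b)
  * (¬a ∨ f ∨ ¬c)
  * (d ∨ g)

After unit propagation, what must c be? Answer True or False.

Unit clause (¬a) sets a = False.
In (a ∨ ¬g), a is now false; ¬g must hold, so g = False.
In (g ∨ d), g is now false; d must hold, so d = True.
(¬d ∨ f): since d = True, the clause reduces to (f). f = True.
From (¬b ∨ ¬f) and f = True: b = False.
(¬e ∨ b) with b = False leaves only ¬e, so e = False.
In (¬c ∨ e), e is now false; ¬c must hold, so c = False.

False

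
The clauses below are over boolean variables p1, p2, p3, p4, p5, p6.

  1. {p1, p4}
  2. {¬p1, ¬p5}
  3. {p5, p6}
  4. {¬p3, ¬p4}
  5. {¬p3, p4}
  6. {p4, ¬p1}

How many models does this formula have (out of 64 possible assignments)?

8

Case analysis on p4 and p1:
  p4=1, p1=1: remaining (p2,p3,p5,p6) ∈ {(0,0,0,1); (1,0,0,1)} — 2.
  p4=1, p1=0: p2 free; 3 ways for (p3,p5,p6) × 2^1 = 6.
  p4=0, p1=1: a clause becomes empty — 0.
  p4=0, p1=0: a clause becomes empty — 0.
Total: 2 + 6 + 0 + 0 = 8.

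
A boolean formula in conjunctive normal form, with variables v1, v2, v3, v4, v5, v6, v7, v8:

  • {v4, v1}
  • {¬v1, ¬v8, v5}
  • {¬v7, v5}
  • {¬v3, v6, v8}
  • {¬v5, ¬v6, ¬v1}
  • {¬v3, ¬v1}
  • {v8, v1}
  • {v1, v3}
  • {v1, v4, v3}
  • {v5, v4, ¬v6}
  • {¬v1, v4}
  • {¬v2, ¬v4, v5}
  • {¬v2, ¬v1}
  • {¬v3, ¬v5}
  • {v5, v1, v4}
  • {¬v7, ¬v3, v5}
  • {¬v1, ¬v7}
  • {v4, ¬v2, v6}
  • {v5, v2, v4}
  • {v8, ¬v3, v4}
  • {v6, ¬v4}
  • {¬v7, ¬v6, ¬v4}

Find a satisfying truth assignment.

Pure literal: v7 appears only negated; assign v7 = False.
Set v1 = False and propagate.
  then v4 is forced to True.
  then v8 is forced to True.
  then v3 is forced to True.
  then v5 is forced to False.
  then v2 is forced to False.
  then v6 is forced to True.
Every clause has at least one true literal under this assignment.
Check each clause:
  1. {v4, v1} — v4 is true.
  2. {¬v8, v5, ¬v1} — ¬v1 is true.
  3. {¬v7, v5} — ¬v7 is true.
  4. {v8, v6, ¬v3} — v8 is true.
  5. {¬v5, ¬v6, ¬v1} — ¬v5 is true.
  6. {¬v1, ¬v3} — ¬v1 is true.
  7. {v1, v8} — v8 is true.
  8. {v3, v1} — v3 is true.
  9. {v3, v1, v4} — v3 is true.
  10. {v5, v4, ¬v6} — v4 is true.
  11. {v4, ¬v1} — v4 is true.
  12. {¬v4, ¬v2, v5} — ¬v2 is true.
  13. {¬v2, ¬v1} — ¬v1 is true.
  14. {¬v3, ¬v5} — ¬v5 is true.
  15. {v1, v4, v5} — v4 is true.
  16. {¬v7, v5, ¬v3} — ¬v7 is true.
  17. {¬v1, ¬v7} — ¬v7 is true.
  18. {v4, ¬v2, v6} — v4 is true.
  19. {v5, v4, v2} — v4 is true.
  20. {v8, ¬v3, v4} — v8 is true.
  21. {v6, ¬v4} — v6 is true.
  22. {¬v7, ¬v4, ¬v6} — ¬v7 is true.

v1 = 0  v2 = 0  v3 = 1  v4 = 1  v5 = 0  v6 = 1  v7 = 0  v8 = 1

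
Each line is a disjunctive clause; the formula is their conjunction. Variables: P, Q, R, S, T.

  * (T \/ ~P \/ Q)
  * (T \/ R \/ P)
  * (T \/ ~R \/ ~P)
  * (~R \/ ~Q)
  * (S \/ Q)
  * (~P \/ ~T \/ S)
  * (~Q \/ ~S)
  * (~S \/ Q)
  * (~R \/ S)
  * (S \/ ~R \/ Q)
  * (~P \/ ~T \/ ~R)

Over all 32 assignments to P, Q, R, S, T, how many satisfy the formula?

2

The models are:
  P=F Q=T R=F S=F T=T
  P=T Q=T R=F S=F T=F
That's 2 in total.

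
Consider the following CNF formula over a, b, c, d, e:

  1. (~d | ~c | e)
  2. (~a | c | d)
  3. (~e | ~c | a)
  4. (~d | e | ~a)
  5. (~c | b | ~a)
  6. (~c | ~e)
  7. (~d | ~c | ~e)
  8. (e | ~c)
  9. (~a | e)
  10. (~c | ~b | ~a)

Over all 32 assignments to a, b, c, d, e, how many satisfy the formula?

Split on c, then e.
  c=T, e=T: a clause becomes empty — 0.
  c=T, e=F: a clause becomes empty — 0.
  c=F, e=T: b free; 3 ways for (a,d) × 2^1 = 6.
  c=F, e=F: remaining (a,b,d) ∈ {(F,F,F); (F,F,T); (F,T,F); (F,T,T)} — 4.
Total: 0 + 0 + 6 + 4 = 10.

10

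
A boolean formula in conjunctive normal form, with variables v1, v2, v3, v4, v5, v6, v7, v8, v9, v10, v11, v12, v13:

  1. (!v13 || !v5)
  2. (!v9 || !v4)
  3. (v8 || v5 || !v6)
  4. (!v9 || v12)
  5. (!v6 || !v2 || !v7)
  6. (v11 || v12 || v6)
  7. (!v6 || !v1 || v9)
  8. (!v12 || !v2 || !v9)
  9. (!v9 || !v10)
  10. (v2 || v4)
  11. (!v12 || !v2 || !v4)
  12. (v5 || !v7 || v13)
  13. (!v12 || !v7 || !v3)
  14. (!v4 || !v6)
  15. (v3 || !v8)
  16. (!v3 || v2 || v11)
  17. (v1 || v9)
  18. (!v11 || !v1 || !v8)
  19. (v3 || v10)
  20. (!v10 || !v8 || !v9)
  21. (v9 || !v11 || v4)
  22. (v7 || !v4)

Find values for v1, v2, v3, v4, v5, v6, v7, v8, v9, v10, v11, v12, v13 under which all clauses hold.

v1=True, v2=False, v3=True, v4=True, v5=True, v6=False, v7=True, v8=False, v9=False, v10=False, v11=True, v12=False, v13=False

Try v1 = True.
Try v2 = False.
  then v4 is forced to True.
  then v9 is forced to False.
  then v6 is forced to False.
  then v7 is forced to True.
For the remaining variables, v3 = True, v5 = True, v8 = False, v10 = False, v11 = True, v12 = False, v13 = False works.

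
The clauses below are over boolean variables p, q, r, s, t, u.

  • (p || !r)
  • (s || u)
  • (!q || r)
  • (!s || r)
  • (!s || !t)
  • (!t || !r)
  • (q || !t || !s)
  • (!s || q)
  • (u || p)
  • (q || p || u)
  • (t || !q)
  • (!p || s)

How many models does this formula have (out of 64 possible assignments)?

Satisfying assignments:
  p=F q=F r=F s=F t=F u=T
  p=F q=F r=F s=F t=T u=T
Count: 2.

2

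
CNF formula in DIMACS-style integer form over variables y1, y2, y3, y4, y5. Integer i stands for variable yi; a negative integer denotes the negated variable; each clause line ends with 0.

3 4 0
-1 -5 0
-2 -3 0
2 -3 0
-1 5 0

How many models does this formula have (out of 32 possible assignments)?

4

The models are:
  y1=0 y2=0 y3=0 y4=1 y5=0
  y1=0 y2=0 y3=0 y4=1 y5=1
  y1=0 y2=1 y3=0 y4=1 y5=0
  y1=0 y2=1 y3=0 y4=1 y5=1
That's 4 in total.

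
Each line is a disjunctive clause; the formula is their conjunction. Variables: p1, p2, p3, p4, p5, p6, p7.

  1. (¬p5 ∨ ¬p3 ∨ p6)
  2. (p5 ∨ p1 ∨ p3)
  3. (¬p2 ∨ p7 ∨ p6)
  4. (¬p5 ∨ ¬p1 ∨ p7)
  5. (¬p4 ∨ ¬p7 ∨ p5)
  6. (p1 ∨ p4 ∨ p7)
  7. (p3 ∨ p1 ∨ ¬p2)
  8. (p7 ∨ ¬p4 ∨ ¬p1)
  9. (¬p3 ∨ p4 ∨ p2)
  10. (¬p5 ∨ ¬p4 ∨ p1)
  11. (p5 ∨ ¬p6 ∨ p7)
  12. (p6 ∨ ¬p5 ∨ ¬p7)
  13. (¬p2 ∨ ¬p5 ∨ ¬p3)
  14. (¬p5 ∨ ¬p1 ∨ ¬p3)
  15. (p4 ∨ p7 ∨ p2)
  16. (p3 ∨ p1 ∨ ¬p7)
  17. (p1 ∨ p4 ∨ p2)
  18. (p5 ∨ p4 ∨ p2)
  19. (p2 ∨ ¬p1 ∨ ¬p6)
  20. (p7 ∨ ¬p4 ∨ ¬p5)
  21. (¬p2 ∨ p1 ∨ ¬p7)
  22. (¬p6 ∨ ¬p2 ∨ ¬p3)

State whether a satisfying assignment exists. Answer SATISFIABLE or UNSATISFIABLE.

Try p1 = True.
Try p2 = True.
The remaining clauses are satisfied by p3 = True, p4 = False, p5 = False, p6 = False, p7 = True.
Every clause has at least one true literal under this assignment.
So p1=True, p2=True, p3=True, p4=False, p5=False, p6=False, p7=True is a satisfying assignment.

SATISFIABLE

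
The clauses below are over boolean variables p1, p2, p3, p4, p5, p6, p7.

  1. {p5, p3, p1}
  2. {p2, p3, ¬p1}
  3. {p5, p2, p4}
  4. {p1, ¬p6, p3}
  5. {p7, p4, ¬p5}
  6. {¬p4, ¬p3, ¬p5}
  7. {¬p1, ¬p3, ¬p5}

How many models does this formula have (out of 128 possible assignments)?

Split on p3, then p5.
  p3=1, p5=1: remaining (p1,p2,p4,p6,p7) ∈ {(0,0,0,0,1); (0,0,0,1,1); (0,1,0,0,1); (0,1,0,1,1)} — 4.
  p3=1, p5=0: p1, p6, p7 free; 3 ways for (p2,p4) × 2^3 = 24.
  p3=0, p5=1: 12 of the 32 assignments to (p1,p2,p4,p6,p7) work.
  p3=0, p5=0: forces p1=1; p2=1; p4, p6, p7 free → 2^3 = 8.
Total: 4 + 24 + 12 + 8 = 48.

48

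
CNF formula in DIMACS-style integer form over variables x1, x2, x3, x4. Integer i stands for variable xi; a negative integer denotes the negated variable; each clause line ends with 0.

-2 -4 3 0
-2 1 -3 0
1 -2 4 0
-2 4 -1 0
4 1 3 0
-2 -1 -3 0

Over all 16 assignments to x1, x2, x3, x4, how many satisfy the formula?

The models are:
  x1=0 x2=0 x3=0 x4=1
  x1=0 x2=0 x3=1 x4=0
  x1=0 x2=0 x3=1 x4=1
  x1=1 x2=0 x3=0 x4=0
  x1=1 x2=0 x3=0 x4=1
  x1=1 x2=0 x3=1 x4=0
  x1=1 x2=0 x3=1 x4=1
Count: 7.

7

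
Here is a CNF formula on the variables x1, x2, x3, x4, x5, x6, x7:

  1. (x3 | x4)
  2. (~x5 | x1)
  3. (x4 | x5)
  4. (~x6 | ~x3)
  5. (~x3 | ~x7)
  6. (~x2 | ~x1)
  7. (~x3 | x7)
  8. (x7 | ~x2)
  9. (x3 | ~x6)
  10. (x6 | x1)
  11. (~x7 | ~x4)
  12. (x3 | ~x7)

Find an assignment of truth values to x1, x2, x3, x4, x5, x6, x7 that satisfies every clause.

x1 = T, x2 = F, x3 = F, x4 = T, x5 = T, x6 = F, x7 = F

Pure literal: x2 appears only negated; assign x2 = False.
Try x1 = True.
Set x3 = False and propagate.
  then x4 is forced to True.
  then x6 is forced to False.
  then x7 is forced to False.
x5 is now unconstrained; take x5 = True.
Every clause has at least one true literal under this assignment.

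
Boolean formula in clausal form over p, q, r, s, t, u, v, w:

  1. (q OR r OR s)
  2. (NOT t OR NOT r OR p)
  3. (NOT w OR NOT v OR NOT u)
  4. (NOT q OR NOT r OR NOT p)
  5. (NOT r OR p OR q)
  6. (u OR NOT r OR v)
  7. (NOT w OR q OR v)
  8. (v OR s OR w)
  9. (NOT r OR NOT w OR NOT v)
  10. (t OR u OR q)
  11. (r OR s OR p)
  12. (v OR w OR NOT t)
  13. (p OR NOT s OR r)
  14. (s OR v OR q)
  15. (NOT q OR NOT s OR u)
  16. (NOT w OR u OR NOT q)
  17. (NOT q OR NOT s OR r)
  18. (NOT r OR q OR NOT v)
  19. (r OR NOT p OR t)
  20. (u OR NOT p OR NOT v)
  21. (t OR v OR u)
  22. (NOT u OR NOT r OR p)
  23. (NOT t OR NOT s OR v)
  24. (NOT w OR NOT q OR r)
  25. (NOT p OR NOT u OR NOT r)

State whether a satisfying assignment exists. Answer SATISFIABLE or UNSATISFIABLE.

Branch on p: take p = False.
Branch on q: take q = True.
The remaining clauses are satisfied by r = True, s = False, t = False, u = False, v = True, w = False.
So p=False, q=True, r=True, s=False, t=False, u=False, v=True, w=False is a satisfying assignment.

SATISFIABLE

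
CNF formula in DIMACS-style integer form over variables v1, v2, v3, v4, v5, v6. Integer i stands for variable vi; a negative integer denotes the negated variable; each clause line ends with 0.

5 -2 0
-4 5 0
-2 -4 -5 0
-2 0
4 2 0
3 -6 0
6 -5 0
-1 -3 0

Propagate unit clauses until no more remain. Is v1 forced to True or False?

Unit clause (!v2) sets v2 = False.
From (v2 || v4) and v2 = False: v4 = True.
In (v5 || !v4), !v4 is now false; v5 must hold, so v5 = True.
From (!v5 || v6) and v5 = True: v6 = True.
From (!v6 || v3) and v6 = True: v3 = True.
(!v1 || !v3): since v3 = True, the clause reduces to (!v1). v1 = False.

False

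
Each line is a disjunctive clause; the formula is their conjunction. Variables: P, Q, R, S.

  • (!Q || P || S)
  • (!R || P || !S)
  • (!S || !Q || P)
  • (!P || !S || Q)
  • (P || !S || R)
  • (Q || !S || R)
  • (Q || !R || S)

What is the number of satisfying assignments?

6

The models are:
  P=0 Q=0 R=0 S=0
  P=1 Q=0 R=0 S=0
  P=1 Q=1 R=0 S=0
  P=1 Q=1 R=0 S=1
  P=1 Q=1 R=1 S=0
  P=1 Q=1 R=1 S=1
That's 6 in total.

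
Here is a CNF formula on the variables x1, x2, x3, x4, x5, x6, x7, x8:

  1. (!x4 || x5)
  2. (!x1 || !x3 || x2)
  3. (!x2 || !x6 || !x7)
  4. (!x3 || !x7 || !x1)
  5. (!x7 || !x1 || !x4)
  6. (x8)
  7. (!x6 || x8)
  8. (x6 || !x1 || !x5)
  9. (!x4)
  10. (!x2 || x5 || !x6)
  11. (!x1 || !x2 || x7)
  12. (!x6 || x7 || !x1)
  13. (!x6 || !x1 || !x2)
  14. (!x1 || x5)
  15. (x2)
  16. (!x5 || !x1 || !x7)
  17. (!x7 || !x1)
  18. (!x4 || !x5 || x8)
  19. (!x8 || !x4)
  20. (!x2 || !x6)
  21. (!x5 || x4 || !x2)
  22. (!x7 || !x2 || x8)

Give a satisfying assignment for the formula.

x1=0, x2=1, x3=1, x4=0, x5=0, x6=0, x7=1, x8=1

Check each clause:
  1. (!x4 || x5) — !x4 is true.
  2. (!x3 || x2 || !x1) — x2 is true.
  3. (!x6 || !x2 || !x7) — !x6 is true.
  4. (!x3 || !x7 || !x1) — !x1 is true.
  5. (!x1 || !x7 || !x4) — !x4 is true.
  6. (x8) — x8 is true.
  7. (x8 || !x6) — x8 is true.
  8. (!x1 || !x5 || x6) — !x5 is true.
  9. (!x4) — !x4 is true.
  10. (!x2 || x5 || !x6) — !x6 is true.
  11. (!x2 || x7 || !x1) — !x1 is true.
  12. (!x6 || x7 || !x1) — !x6 is true.
  13. (!x2 || !x6 || !x1) — !x6 is true.
  14. (x5 || !x1) — !x1 is true.
  15. (x2) — x2 is true.
  16. (!x7 || !x1 || !x5) — !x5 is true.
  17. (!x7 || !x1) — !x1 is true.
  18. (!x5 || !x4 || x8) — x8 is true.
  19. (!x4 || !x8) — !x4 is true.
  20. (!x2 || !x6) — !x6 is true.
  21. (x4 || !x5 || !x2) — !x5 is true.
  22. (!x2 || x8 || !x7) — x8 is true.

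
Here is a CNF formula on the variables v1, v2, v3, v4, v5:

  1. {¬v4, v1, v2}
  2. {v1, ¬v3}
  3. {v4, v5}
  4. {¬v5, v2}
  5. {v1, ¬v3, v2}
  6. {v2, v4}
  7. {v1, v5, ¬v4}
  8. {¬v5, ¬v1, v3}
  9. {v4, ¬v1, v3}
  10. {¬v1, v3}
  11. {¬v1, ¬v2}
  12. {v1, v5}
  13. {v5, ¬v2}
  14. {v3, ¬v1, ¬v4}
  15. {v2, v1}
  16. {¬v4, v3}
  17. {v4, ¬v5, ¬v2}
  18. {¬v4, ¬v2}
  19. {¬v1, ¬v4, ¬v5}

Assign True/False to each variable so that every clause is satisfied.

v1=1, v2=0, v3=1, v4=1, v5=0

Set v1 = True and propagate.
  then v3 is forced to True.
  then v2 is forced to False.
  then v5 is forced to False.
  then v4 is forced to True.
Check each clause:
  1. {¬v4, v1, v2} — v1 is true.
  2. {¬v3, v1} — v1 is true.
  3. {v5, v4} — v4 is true.
  4. {¬v5, v2} — ¬v5 is true.
  5. {v2, ¬v3, v1} — v1 is true.
  6. {v2, v4} — v4 is true.
  7. {¬v4, v5, v1} — v1 is true.
  8. {¬v5, ¬v1, v3} — v3 is true.
  9. {¬v1, v3, v4} — v3 is true.
  10. {¬v1, v3} — v3 is true.
  11. {¬v2, ¬v1} — ¬v2 is true.
  12. {v5, v1} — v1 is true.
  13. {¬v2, v5} — ¬v2 is true.
  14. {¬v1, ¬v4, v3} — v3 is true.
  15. {v2, v1} — v1 is true.
  16. {v3, ¬v4} — v3 is true.
  17. {¬v2, ¬v5, v4} — ¬v5 is true.
  18. {¬v2, ¬v4} — ¬v2 is true.
  19. {¬v5, ¬v4, ¬v1} — ¬v5 is true.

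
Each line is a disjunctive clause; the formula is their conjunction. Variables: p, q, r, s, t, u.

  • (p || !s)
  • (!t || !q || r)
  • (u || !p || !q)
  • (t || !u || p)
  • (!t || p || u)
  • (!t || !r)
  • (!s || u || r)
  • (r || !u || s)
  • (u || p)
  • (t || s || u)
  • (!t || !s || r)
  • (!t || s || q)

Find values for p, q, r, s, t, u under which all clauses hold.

Set p = True and propagate.
The remaining clauses are satisfied by q = False, r = True, s = True, t = False, u = True.

p=True, q=False, r=True, s=True, t=False, u=True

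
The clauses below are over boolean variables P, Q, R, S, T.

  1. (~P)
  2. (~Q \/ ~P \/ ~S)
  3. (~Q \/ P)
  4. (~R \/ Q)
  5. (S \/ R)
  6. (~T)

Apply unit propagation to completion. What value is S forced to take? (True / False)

True

(~P) stands alone — P = False.
In (~Q \/ P), P is now false; ~Q must hold, so Q = False.
(Q \/ ~R): since Q = False, the clause reduces to (~R). R = False.
(R \/ S) with R = False leaves only S, so S = True.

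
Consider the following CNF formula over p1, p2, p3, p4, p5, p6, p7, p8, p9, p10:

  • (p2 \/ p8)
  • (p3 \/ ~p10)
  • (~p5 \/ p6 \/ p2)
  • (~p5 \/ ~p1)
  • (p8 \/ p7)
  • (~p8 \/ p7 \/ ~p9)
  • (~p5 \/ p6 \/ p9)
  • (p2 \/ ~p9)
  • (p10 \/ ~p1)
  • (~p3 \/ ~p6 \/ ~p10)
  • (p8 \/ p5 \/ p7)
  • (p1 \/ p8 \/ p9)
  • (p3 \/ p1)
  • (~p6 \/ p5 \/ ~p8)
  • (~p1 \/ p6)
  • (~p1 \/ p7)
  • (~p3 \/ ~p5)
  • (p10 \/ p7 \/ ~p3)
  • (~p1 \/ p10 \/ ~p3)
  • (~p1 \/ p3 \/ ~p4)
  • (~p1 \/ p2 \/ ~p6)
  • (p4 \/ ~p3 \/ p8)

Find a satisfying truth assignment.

p1 = F, p2 = F, p3 = T, p4 = F, p5 = F, p6 = F, p7 = T, p8 = T, p9 = F, p10 = T

Pure literal: p7 appears only positively; assign p7 = True.
Try p1 = False.
  then p3 is forced to True.
  then p5 is forced to False.
For the remaining variables, p2 = False, p4 = False, p6 = False, p8 = True, p9 = False, p10 = True works.
Every clause has at least one true literal under this assignment.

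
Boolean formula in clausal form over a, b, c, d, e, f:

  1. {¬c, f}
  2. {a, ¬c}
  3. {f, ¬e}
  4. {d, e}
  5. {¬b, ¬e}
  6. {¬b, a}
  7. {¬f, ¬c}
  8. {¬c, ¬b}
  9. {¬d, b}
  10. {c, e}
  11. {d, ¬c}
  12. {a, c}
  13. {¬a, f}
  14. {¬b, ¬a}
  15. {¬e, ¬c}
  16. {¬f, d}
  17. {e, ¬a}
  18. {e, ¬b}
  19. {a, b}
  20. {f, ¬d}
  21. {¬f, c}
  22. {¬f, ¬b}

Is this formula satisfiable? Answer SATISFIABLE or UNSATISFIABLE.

c = True:
  propagation gives f=True; an empty clause results — contradiction.
c = False:
  propagation gives e=True, f=True; an empty clause results — contradiction.
Every branch closes, so no satisfying assignment exists.

UNSATISFIABLE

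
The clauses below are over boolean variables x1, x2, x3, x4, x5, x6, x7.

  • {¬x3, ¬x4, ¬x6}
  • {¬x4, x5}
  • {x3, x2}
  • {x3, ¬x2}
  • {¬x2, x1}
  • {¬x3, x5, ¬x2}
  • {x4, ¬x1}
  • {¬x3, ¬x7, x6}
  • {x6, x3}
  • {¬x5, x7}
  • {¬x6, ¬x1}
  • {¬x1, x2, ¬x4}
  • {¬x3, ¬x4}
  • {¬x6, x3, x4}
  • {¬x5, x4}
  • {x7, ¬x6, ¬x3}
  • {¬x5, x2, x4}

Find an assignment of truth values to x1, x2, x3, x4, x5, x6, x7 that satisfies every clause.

x1 = False, x2 = False, x3 = True, x4 = False, x5 = False, x6 = False, x7 = False

Set x1 = False and propagate.
  then x2 is forced to False.
  then x3 is forced to True.
  then x4 is forced to False.
  then x5 is forced to False.
Branch on x6: take x6 = False.
  then x7 is forced to False.
Every clause has at least one true literal under this assignment.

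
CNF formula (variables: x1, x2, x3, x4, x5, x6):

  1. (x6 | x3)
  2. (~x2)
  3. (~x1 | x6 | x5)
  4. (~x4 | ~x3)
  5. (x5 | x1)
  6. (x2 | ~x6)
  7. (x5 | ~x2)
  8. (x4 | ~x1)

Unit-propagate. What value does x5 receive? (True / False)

True

(~x2) is a unit clause: x2 = False.
From (x2 | ~x6) and x2 = False: x6 = False.
(x3 | x6): since x6 = False, the clause reduces to (x3). x3 = True.
From (~x4 | ~x3) and x3 = True: x4 = False.
From (~x1 | x4) and x4 = False: x1 = False.
(x1 | x5) with x1 = False leaves only x5, so x5 = True.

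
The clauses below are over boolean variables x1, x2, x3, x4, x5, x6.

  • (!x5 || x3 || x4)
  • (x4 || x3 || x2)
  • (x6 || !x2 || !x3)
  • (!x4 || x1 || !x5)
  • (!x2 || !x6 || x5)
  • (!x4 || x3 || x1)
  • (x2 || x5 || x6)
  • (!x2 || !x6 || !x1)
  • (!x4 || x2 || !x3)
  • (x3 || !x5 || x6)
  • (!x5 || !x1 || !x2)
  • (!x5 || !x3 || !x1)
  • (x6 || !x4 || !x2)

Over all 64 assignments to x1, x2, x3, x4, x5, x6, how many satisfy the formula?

9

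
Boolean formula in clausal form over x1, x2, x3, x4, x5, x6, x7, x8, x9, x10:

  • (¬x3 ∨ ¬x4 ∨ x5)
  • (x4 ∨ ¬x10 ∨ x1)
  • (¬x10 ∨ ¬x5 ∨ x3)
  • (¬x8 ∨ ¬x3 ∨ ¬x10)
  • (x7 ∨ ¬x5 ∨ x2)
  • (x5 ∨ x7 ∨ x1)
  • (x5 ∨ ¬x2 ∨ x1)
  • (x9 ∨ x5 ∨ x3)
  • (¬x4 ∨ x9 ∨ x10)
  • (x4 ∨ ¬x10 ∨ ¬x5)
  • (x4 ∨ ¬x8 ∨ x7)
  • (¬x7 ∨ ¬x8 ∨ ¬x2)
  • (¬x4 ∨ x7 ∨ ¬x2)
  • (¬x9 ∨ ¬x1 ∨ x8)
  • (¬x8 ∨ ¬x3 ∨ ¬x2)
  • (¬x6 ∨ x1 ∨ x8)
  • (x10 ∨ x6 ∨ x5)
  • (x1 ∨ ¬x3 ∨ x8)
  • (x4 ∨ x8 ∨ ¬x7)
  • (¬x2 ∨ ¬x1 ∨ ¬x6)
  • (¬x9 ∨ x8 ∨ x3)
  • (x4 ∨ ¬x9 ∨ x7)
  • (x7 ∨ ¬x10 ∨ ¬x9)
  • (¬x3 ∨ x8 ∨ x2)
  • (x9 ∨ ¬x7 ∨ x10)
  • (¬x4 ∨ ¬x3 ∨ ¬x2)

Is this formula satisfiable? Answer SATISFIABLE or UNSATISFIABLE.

Branch on x1: take x1 = True.
Set x2 = False and propagate.
For the remaining variables, x3 = True, x4 = True, x5 = True, x6 = False, x7 = True, x8 = True, x9 = True, x10 = False works.
So x1=True  x2=False  x3=True  x4=True  x5=True  x6=False  x7=True  x8=True  x9=True  x10=False is a satisfying assignment.

SATISFIABLE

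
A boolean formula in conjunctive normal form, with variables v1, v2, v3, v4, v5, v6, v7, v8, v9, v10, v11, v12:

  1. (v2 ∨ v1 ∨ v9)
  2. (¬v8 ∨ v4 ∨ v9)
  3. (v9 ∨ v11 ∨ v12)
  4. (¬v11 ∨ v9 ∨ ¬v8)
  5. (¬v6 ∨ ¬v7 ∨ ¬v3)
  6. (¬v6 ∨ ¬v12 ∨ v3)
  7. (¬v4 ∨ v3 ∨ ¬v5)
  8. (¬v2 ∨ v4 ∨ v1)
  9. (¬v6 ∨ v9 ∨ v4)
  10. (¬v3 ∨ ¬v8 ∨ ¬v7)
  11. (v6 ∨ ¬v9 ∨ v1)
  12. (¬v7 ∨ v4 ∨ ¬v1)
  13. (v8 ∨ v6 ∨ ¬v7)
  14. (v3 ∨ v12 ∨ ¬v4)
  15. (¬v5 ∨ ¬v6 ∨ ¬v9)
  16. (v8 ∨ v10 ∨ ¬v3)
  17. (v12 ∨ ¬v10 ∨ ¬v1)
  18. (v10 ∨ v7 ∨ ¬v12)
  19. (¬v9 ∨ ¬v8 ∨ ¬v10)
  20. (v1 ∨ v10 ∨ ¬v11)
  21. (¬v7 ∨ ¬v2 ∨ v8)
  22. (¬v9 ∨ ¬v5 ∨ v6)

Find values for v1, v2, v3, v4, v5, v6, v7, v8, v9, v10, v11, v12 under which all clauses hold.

v1=False, v2=False, v3=False, v4=False, v5=False, v6=True, v7=True, v8=False, v9=True, v10=True, v11=True, v12=False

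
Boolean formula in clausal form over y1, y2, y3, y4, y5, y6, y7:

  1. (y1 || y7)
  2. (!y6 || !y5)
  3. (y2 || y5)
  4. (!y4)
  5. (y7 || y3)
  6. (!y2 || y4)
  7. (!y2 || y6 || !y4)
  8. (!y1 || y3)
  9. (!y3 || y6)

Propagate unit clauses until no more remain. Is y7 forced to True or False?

(!y4) stands alone — y4 = False.
(!y2 || y4): since y4 = False, the clause reduces to (!y2). y2 = False.
From (y5 || y2) and y2 = False: y5 = True.
In (!y6 || !y5), !y5 is now false; !y6 must hold, so y6 = False.
(!y3 || y6) with y6 = False leaves only !y3, so y3 = False.
(y7 || y3): since y3 = False, the clause reduces to (y7). y7 = True.

True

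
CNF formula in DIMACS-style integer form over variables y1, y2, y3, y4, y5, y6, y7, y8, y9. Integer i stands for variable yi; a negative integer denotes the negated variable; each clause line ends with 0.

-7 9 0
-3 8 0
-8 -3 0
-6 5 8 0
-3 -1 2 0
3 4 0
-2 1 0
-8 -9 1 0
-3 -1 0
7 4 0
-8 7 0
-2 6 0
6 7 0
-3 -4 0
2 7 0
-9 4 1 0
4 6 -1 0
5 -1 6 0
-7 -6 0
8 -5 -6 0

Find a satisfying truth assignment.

y1=True, y2=False, y3=False, y4=True, y5=True, y6=False, y7=True, y8=False, y9=True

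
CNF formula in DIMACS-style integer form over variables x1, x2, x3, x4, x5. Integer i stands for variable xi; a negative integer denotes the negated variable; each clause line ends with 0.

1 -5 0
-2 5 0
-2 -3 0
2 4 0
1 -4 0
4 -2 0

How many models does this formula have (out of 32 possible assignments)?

Satisfying assignments:
  x1=T x2=F x3=F x4=T x5=F
  x1=T x2=F x3=F x4=T x5=T
  x1=T x2=F x3=T x4=T x5=F
  x1=T x2=F x3=T x4=T x5=T
  x1=T x2=T x3=F x4=T x5=T
That's 5 in total.

5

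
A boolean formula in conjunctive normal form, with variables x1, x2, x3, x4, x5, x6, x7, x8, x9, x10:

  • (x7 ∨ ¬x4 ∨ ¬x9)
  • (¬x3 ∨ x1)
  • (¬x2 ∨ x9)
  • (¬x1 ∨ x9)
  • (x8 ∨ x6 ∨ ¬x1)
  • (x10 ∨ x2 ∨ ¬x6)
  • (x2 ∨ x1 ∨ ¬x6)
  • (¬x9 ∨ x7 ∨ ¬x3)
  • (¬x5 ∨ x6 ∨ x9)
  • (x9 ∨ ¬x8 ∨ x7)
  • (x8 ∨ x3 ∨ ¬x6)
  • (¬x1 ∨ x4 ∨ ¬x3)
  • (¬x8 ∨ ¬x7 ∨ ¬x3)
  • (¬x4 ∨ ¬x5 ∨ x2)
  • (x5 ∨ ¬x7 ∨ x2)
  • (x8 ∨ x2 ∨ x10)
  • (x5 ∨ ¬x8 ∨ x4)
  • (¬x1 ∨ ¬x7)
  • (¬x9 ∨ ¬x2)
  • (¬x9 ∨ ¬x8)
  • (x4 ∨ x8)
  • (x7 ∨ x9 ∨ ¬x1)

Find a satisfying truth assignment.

x1=F, x2=F, x3=F, x4=T, x5=F, x6=F, x7=F, x8=F, x9=F, x10=T

Check each clause:
  1. (¬x4 ∨ x7 ∨ ¬x9) — ¬x9 is true.
  2. (x1 ∨ ¬x3) — ¬x3 is true.
  3. (x9 ∨ ¬x2) — ¬x2 is true.
  4. (x9 ∨ ¬x1) — ¬x1 is true.
  5. (x6 ∨ x8 ∨ ¬x1) — ¬x1 is true.
  6. (¬x6 ∨ x10 ∨ x2) — x10 is true.
  7. (x2 ∨ x1 ∨ ¬x6) — ¬x6 is true.
  8. (x7 ∨ ¬x3 ∨ ¬x9) — ¬x3 is true.
  9. (x9 ∨ ¬x5 ∨ x6) — ¬x5 is true.
  10. (¬x8 ∨ x7 ∨ x9) — ¬x8 is true.
  11. (x3 ∨ x8 ∨ ¬x6) — ¬x6 is true.
  12. (¬x3 ∨ x4 ∨ ¬x1) — x4 is true.
  13. (¬x8 ∨ ¬x7 ∨ ¬x3) — ¬x8 is true.
  14. (x2 ∨ ¬x4 ∨ ¬x5) — ¬x5 is true.
  15. (x5 ∨ x2 ∨ ¬x7) — ¬x7 is true.
  16. (x8 ∨ x10 ∨ x2) — x10 is true.
  17. (x5 ∨ x4 ∨ ¬x8) — ¬x8 is true.
  18. (¬x1 ∨ ¬x7) — ¬x7 is true.
  19. (¬x2 ∨ ¬x9) — ¬x2 is true.
  20. (¬x8 ∨ ¬x9) — ¬x8 is true.
  21. (x4 ∨ x8) — x4 is true.
  22. (¬x1 ∨ x7 ∨ x9) — ¬x1 is true.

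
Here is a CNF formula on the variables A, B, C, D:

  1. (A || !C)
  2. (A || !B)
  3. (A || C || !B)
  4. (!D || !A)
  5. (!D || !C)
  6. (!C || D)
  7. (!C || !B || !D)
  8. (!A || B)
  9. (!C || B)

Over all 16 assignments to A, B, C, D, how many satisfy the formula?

3

The models are:
  A=F B=F C=F D=F
  A=F B=F C=F D=T
  A=T B=T C=F D=F
That's 3 in total.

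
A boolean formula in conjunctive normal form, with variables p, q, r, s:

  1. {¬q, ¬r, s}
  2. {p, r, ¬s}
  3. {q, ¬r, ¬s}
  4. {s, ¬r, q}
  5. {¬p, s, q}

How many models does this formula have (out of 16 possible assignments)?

7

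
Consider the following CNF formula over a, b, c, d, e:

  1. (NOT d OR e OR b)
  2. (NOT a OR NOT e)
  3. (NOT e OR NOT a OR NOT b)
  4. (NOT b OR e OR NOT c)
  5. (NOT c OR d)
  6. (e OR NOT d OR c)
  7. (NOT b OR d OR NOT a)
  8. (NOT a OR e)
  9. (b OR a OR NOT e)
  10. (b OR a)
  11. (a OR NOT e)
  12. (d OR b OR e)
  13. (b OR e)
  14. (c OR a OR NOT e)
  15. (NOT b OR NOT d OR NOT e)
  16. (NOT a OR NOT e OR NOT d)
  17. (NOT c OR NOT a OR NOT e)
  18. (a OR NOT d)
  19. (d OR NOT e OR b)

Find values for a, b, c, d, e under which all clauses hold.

a=F, b=T, c=F, d=F, e=F

Set a = False and propagate.
  then b is forced to True.
  then e is forced to False.
  then c is forced to False.
  then d is forced to False.
Every clause has at least one true literal under this assignment.
Check each clause:
  1. (NOT d OR e OR b) — b is true.
  2. (NOT e OR NOT a) — NOT e is true.
  3. (NOT e OR NOT b OR NOT a) — NOT e is true.
  4. (NOT b OR NOT c OR e) — NOT c is true.
  5. (d OR NOT c) — NOT c is true.
  6. (e OR NOT d OR c) — NOT d is true.
  7. (NOT b OR d OR NOT a) — NOT a is true.
  8. (e OR NOT a) — NOT a is true.
  9. (NOT e OR b OR a) — b is true.
  10. (a OR b) — b is true.
  11. (a OR NOT e) — NOT e is true.
  12. (d OR e OR b) — b is true.
  13. (b OR e) — b is true.
  14. (c OR NOT e OR a) — NOT e is true.
  15. (NOT b OR NOT e OR NOT d) — NOT e is true.
  16. (NOT e OR NOT d OR NOT a) — NOT e is true.
  17. (NOT e OR NOT a OR NOT c) — NOT e is true.
  18. (a OR NOT d) — NOT d is true.
  19. (d OR b OR NOT e) — b is true.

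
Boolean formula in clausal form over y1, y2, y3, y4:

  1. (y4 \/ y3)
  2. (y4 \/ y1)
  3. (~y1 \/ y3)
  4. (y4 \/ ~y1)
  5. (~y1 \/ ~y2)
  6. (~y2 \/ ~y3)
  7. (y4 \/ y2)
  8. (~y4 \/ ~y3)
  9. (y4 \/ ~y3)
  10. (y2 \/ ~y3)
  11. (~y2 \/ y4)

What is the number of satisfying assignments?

2

Satisfying assignments:
  y1=F y2=F y3=F y4=T
  y1=F y2=T y3=F y4=T
That's 2 in total.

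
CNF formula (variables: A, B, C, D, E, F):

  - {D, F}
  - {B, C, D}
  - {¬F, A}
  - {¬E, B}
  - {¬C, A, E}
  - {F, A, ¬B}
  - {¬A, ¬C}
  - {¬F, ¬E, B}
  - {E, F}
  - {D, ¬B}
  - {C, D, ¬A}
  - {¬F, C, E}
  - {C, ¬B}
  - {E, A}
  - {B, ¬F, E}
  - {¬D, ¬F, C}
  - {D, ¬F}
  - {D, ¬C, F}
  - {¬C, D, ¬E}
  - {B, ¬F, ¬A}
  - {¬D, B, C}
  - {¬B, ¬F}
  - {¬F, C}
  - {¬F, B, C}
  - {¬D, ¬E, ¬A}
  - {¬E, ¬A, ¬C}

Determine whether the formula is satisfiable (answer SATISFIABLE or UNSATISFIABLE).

UNSATISFIABLE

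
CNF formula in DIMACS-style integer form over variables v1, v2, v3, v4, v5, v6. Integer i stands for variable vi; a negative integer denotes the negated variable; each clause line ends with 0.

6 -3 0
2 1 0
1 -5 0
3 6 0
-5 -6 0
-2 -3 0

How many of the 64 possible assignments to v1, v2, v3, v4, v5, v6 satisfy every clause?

Split on v3, then v6.
  v3=1, v6=1: remaining (v1,v2,v4,v5) ∈ {(1,0,0,0); (1,0,1,0)} — 2.
  v3=1, v6=0: a clause becomes empty — 0.
  v3=0, v6=1: v4 free; 3 ways for (v1,v2,v5) × 2^1 = 6.
  v3=0, v6=0: a clause becomes empty — 0.
Total: 2 + 0 + 6 + 0 = 8.

8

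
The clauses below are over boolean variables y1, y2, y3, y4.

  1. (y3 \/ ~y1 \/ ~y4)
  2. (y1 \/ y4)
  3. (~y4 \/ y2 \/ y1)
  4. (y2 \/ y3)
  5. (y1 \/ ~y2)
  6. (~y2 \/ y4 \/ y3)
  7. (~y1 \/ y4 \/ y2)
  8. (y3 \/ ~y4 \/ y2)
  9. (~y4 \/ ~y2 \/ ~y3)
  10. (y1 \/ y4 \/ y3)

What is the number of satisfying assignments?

2

Satisfying assignments:
  y1=T y2=F y3=T y4=T
  y1=T y2=T y3=T y4=F
That's 2 in total.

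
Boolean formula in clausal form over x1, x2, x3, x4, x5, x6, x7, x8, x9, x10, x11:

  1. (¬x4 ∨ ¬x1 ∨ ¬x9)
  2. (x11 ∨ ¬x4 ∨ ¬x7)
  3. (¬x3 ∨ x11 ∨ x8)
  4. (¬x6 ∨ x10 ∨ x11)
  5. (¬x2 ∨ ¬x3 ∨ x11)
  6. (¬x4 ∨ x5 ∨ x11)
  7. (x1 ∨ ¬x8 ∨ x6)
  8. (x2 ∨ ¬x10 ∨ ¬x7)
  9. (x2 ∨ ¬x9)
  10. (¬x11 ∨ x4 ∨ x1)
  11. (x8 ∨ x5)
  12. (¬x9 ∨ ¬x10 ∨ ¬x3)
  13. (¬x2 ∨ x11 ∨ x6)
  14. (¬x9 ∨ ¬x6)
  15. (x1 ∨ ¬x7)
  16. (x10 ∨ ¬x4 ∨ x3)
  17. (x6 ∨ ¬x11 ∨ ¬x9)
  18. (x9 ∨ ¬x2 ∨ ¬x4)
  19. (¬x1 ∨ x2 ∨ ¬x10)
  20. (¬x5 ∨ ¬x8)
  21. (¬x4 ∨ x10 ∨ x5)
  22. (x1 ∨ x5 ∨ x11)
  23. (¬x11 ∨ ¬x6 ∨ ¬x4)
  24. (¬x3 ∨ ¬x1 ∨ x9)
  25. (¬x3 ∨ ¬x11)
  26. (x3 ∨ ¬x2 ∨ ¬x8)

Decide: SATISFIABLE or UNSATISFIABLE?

SATISFIABLE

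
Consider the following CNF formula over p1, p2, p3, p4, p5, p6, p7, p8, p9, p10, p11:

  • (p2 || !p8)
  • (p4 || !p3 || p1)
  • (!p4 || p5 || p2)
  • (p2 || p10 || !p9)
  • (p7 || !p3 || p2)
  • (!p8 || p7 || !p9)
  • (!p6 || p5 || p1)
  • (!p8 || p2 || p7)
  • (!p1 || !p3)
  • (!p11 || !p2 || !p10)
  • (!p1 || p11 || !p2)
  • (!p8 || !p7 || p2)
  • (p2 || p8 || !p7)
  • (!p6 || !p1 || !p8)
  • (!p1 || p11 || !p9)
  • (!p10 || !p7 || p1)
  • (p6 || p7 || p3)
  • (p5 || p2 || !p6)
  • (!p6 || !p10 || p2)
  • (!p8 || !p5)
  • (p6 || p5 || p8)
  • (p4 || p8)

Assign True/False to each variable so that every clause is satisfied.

p1 = F, p2 = T, p3 = T, p4 = T, p5 = T, p6 = T, p7 = T, p8 = F, p9 = F, p10 = F, p11 = T

p9 occurs only negated in the remaining clauses — set p9 = False.
Branch on p1: take p1 = False.
Try p2 = True.
Branch on p3: take p3 = True.
  then p4 is forced to True.
The remaining clauses are satisfied by p5 = True, p6 = True, p7 = True, p8 = False, p10 = False, p11 = True.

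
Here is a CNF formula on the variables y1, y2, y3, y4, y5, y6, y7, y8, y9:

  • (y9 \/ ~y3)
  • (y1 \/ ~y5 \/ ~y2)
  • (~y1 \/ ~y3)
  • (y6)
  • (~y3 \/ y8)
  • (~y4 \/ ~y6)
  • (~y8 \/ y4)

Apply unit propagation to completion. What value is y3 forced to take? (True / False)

False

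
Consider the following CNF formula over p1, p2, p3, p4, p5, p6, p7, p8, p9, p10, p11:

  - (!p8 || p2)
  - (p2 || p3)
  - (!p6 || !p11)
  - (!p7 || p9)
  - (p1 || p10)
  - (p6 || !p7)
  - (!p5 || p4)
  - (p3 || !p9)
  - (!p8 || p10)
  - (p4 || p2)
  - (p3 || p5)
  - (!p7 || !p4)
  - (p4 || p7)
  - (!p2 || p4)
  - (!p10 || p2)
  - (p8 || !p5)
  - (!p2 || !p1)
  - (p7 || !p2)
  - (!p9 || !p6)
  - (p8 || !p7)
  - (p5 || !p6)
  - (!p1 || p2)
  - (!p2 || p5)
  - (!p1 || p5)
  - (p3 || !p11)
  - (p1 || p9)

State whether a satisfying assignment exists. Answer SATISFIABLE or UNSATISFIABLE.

p2 = True:
  propagation gives p4=True, p7=False; an empty clause results — contradiction.
p2 = False:
  propagation gives p8=False, p3=True, p4=True, p7=False; an empty clause results — contradiction.
Every branch closes, so no satisfying assignment exists.

UNSATISFIABLE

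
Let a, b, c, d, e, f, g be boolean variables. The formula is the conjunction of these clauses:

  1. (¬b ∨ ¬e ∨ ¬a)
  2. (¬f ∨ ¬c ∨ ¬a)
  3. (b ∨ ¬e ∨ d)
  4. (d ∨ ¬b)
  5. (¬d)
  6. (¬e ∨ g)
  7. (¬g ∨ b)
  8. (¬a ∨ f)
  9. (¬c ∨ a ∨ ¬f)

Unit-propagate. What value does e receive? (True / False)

False

(¬d) is a unit clause: d = False.
From (d ∨ ¬b) and d = False: b = False.
From (d ∨ ¬e ∨ b) and b = False, d = False: e = False.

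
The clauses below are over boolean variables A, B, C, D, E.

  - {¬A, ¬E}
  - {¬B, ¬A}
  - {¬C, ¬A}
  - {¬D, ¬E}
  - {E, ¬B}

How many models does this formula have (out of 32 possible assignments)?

10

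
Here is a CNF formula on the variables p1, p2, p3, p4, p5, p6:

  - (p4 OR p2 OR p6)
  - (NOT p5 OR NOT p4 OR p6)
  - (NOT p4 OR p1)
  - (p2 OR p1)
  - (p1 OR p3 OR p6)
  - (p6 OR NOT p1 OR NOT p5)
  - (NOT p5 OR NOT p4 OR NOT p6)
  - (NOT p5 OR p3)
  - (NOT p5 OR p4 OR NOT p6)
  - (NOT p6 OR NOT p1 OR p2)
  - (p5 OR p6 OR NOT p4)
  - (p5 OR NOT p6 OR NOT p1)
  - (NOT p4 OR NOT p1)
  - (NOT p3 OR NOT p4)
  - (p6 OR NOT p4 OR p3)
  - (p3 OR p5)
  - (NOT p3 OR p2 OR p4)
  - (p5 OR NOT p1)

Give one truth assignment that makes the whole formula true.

p1=False, p2=True, p3=True, p4=False, p5=False, p6=False

Check each clause:
  1. (p4 OR p2 OR p6) — p2 is true.
  2. (p6 OR NOT p5 OR NOT p4) — NOT p5 is true.
  3. (NOT p4 OR p1) — NOT p4 is true.
  4. (p2 OR p1) — p2 is true.
  5. (p3 OR p6 OR p1) — p3 is true.
  6. (NOT p1 OR p6 OR NOT p5) — NOT p5 is true.
  7. (NOT p5 OR NOT p6 OR NOT p4) — NOT p6 is true.
  8. (p3 OR NOT p5) — p3 is true.
  9. (p4 OR NOT p6 OR NOT p5) — NOT p6 is true.
  10. (NOT p6 OR NOT p1 OR p2) — NOT p6 is true.
  11. (p6 OR NOT p4 OR p5) — NOT p4 is true.
  12. (NOT p6 OR NOT p1 OR p5) — NOT p6 is true.
  13. (NOT p1 OR NOT p4) — NOT p4 is true.
  14. (NOT p4 OR NOT p3) — NOT p4 is true.
  15. (p3 OR NOT p4 OR p6) — p3 is true.
  16. (p5 OR p3) — p3 is true.
  17. (NOT p3 OR p2 OR p4) — p2 is true.
  18. (NOT p1 OR p5) — NOT p1 is true.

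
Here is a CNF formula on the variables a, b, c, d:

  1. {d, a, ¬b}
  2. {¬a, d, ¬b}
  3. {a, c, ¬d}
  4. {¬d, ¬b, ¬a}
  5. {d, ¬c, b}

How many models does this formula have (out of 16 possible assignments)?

6

Satisfying assignments:
  a=F b=F c=F d=F
  a=F b=F c=T d=T
  a=F b=T c=T d=T
  a=T b=F c=F d=F
  a=T b=F c=F d=T
  a=T b=F c=T d=T
That's 6 in total.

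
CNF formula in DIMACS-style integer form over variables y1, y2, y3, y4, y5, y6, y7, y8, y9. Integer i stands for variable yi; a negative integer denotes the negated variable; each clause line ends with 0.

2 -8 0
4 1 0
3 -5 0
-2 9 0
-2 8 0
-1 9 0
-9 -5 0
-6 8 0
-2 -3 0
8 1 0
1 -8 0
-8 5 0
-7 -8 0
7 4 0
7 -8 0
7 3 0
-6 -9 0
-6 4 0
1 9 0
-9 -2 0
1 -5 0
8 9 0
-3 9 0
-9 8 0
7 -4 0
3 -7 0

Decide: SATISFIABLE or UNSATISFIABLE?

UNSATISFIABLE

y8 = True:
  propagation gives y2=True, y9=True; an empty clause results — contradiction.
y8 = False:
  propagation gives y2=False, y6=False, y1=True, y9=True; an empty clause results — contradiction.
Every branch closes, so no satisfying assignment exists.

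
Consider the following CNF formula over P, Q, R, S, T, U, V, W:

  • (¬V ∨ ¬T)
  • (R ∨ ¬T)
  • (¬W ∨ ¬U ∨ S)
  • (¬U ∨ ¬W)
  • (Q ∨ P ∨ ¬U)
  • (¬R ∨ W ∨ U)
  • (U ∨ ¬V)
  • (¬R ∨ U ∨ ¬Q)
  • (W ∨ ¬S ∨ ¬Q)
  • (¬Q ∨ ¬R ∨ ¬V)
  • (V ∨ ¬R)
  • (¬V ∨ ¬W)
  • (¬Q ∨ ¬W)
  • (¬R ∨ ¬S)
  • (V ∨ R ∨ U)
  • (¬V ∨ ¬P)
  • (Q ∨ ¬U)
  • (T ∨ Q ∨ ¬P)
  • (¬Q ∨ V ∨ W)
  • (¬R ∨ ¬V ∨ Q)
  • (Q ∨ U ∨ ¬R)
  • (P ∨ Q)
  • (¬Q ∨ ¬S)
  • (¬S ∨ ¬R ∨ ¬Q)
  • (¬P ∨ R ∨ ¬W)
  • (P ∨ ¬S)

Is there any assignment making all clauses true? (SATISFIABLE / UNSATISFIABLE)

Set P = False and propagate.
  then Q is forced to True.
  then W is forced to False.
  then S is forced to False.
  then V is forced to True.
  then T is forced to False.
  then U is forced to True.
  then R is forced to False.
Every clause has at least one true literal under this assignment.
So P=False, Q=True, R=False, S=False, T=False, U=True, V=True, W=False is a satisfying assignment.

SATISFIABLE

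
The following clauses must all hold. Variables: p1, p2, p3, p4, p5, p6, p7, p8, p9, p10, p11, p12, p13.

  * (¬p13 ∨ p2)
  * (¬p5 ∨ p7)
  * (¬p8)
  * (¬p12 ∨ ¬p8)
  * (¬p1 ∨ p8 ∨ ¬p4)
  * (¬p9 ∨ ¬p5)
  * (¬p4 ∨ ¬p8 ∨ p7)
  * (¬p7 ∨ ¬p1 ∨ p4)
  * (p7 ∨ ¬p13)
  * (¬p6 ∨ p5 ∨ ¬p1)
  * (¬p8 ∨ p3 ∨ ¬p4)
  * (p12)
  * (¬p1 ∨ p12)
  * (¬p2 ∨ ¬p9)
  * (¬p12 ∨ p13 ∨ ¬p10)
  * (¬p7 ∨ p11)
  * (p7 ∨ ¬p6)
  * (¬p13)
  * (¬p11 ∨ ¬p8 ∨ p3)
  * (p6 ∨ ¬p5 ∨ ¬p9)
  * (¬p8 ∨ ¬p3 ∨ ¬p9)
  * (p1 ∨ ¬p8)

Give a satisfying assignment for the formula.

Unit propagation: (¬p8) forces p8 = False.
(p12) is a unit clause, so p12 = True.
(¬p13) is a unit clause, so p13 = False.
The clause (¬p10) is unit: p10 must be False.
p1 occurs only negated in the remaining clauses — set p1 = False.
p9 occurs only negated in the remaining clauses — set p9 = False.
Try p5 = True.
  then p7 is forced to True.
  then p11 is forced to True.
p2, p3, p4, p6 are now unconstrained; take p2 = True, p3 = False, p4 = False, p6 = True.

p1=F, p2=T, p3=F, p4=F, p5=T, p6=T, p7=T, p8=F, p9=F, p10=F, p11=T, p12=T, p13=F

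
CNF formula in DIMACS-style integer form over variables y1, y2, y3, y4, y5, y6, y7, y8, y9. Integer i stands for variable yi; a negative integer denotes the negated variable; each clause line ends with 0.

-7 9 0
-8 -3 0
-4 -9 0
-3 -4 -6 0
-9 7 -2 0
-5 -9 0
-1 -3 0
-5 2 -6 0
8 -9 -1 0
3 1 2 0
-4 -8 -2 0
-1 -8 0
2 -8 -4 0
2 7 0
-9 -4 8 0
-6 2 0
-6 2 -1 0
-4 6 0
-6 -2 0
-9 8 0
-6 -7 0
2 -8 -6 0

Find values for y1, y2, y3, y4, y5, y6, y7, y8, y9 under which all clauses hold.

Pure literal: y4 appears only negated; assign y4 = False.
y5 occurs only negated in the remaining clauses — set y5 = False.
Branch on y1: take y1 = False.
Branch on y2: take y2 = True.
  then y6 is forced to False.
The remaining clauses are satisfied by y3 = False, y7 = False, y8 = False, y9 = False.
Every clause has at least one true literal under this assignment.

y1=False, y2=True, y3=False, y4=False, y5=False, y6=False, y7=False, y8=False, y9=False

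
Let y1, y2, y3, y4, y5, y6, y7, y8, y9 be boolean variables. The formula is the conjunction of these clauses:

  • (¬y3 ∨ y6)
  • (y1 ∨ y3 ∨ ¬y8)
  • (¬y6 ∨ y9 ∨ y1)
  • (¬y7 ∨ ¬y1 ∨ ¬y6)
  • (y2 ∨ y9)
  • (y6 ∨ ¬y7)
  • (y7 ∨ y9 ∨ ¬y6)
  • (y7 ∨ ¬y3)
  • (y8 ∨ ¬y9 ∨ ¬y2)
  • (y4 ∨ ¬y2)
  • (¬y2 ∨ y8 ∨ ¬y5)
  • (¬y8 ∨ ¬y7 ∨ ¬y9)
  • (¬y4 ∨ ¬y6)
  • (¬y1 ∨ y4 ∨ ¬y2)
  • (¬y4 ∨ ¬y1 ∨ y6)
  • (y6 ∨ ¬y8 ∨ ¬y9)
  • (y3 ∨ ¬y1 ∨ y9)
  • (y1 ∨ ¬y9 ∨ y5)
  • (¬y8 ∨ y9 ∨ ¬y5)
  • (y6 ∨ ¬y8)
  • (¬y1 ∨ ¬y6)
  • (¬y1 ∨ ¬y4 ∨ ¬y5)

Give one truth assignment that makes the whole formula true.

Branch on y1: take y1 = True.
  then y6 is forced to False.
  then y3 is forced to False.
  then y7 is forced to False.
  then y4 is forced to False.
  then y2 is forced to False.
  then y9 is forced to True.
  then y8 is forced to False.
y5 is now unconstrained; take y5 = False.
Every clause has at least one true literal under this assignment.

y1 = T  y2 = F  y3 = F  y4 = F  y5 = F  y6 = F  y7 = F  y8 = F  y9 = T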